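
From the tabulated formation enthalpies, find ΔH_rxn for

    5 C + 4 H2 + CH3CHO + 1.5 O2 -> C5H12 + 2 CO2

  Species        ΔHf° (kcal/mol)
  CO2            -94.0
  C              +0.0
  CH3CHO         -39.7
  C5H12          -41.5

Products: 1·(-41.5) + 2·(-94.0) = -229.5
Reactants: 5·(+0.0) + 4·(+0.0) + 1·(-39.7) + 3/2·(+0.0) = -39.7
ΔH_rxn = (-229.5) − (-39.7) = -189.8 kcal/mol

ΔH_rxn = -189.8 kcal/mol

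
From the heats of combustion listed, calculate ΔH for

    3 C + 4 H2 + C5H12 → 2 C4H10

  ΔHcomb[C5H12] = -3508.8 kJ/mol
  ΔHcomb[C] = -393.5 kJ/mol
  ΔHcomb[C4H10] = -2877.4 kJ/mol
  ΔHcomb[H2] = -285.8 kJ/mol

Using ΔH = Σ nΔHc°(reactants) − Σ nΔHc°(products):
= [3·(-393.5) + 4·(-285.8) + 1·(-3508.8)] − [2·(-2877.4)]
= -77.7 kJ/mol

ΔH = -77.7 kJ/mol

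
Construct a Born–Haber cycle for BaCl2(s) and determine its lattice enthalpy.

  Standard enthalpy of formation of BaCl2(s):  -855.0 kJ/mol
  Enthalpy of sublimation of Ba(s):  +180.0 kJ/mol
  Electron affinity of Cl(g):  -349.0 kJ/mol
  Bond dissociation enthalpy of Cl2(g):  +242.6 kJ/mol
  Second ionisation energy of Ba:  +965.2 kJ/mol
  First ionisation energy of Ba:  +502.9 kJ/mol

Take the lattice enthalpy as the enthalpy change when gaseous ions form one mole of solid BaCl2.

ΔHf° = 1·ΔHsub + 1·(ΣIE) + 1·D(Cl2) + 2·EA + U
-855.0 = 1·(+180.0) + 1·(+1468.1) + 1·(+242.6) + 2·(-349.0) + U
U = -855.0 − (+1192.7) = -2047.7 kJ/mol

U = -2047.7 kJ/mol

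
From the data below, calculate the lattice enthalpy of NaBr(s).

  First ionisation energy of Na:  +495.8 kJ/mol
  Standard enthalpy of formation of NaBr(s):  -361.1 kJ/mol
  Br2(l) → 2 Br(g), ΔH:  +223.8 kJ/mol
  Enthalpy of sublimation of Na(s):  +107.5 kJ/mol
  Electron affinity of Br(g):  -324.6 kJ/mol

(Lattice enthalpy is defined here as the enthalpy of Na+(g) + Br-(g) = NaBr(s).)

ΔHf° = 1·ΔHsub + 1·(ΣIE) + 1/2·D(Br2) + 1·EA + U
-361.1 = 1·(+107.5) + 1·(+495.8) + 1/2·(+223.8) + 1·(-324.6) + U
U = -361.1 − (+390.6) = -751.7 kJ/mol

U = -751.7 kJ/mol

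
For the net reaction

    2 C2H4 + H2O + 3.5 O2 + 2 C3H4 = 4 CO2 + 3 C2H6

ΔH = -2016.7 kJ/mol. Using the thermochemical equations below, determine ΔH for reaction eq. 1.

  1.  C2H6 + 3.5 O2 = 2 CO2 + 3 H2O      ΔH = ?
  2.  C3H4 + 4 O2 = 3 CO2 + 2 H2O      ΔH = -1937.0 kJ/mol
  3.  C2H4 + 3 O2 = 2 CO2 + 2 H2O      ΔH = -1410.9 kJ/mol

ΔH = -1559.7 kJ/mol

eq. 1 reversed and × 3 (reverse to put C2H6 on the product side; ×3 to match 3 C2H6 in the target): contributes −3·x
eq. 2 × 2 (scale by 2 for the 2 C3H4): (2)·(-1937.0) = -3874.0 kJ/mol
eq. 3 × 2 (×2 to match 2 C2H4 in the target): (2)·(-1410.9) = -2821.8 kJ/mol
-2016.7 = (-3874.0) + (-2821.8) − 3·x
x = (-2016.7 − (-6695.8)) / (-3) = -1559.7 kJ/mol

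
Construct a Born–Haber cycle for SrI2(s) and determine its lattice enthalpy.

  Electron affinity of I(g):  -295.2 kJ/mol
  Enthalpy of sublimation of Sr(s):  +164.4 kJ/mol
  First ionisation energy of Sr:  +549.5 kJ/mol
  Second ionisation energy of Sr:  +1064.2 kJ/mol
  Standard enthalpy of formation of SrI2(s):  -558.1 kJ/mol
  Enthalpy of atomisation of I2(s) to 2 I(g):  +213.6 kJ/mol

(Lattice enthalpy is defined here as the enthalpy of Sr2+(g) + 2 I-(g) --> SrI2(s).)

ΔHf° = 1·ΔHsub + 1·(ΣIE) + 1·D(I2) + 2·EA + U
-558.1 = 1·(+164.4) + 1·(+1613.7) + 1·(+213.6) + 2·(-295.2) + U
U = -558.1 − (+1401.3) = -1959.4 kJ/mol

U = -1959.4 kJ/mol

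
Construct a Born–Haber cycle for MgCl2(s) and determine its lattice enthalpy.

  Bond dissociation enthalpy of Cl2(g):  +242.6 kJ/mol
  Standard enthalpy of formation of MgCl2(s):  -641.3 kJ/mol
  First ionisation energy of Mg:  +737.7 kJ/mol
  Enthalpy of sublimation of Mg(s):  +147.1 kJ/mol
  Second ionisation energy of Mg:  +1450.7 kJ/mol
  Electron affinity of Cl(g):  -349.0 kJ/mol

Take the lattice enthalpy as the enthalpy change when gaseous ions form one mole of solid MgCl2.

ΔHf° = 1·ΔHsub + 1·(ΣIE) + 1·D(Cl2) + 2·EA + U
-641.3 = 1·(+147.1) + 1·(+2188.4) + 1·(+242.6) + 2·(-349.0) + U
U = -641.3 − (+1880.1) = -2521.4 kJ/mol

U = -2521.4 kJ/mol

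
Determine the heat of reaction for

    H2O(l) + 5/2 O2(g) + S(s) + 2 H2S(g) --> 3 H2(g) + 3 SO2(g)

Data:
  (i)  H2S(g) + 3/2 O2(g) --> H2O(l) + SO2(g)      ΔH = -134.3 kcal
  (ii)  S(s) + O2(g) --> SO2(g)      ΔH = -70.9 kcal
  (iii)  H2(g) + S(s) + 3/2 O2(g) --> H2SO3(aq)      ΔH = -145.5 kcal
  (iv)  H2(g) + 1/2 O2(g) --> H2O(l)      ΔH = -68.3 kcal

ΔH = -134.6 kcal

(i) × 2: (2)·(-134.3) = -268.6 kcal
(ii) as written: -70.9 kcal
(iii): not needed.
(iv) reversed and × 3: (-3)·(-68.3) = +204.9 kcal
Summing the manipulated equations, ΔH = (-268.6) + (-70.9) + (+204.9) = -134.6 kcal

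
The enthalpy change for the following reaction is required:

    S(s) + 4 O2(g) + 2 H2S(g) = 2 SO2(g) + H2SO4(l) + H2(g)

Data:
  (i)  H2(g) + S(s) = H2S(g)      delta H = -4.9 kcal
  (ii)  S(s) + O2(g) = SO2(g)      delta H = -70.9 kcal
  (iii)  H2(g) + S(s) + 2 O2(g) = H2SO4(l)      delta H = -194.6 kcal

(i) reversed and × 2: (-2)·(-4.9) = +9.8 kcal
(ii) × 2: (2)·(-70.9) = -141.8 kcal
(iii) as written: -194.6 kcal
Combining the equations, delta H = (+9.8) + (-141.8) + (-194.6) = -326.6 kcal

delta H = -326.6 kcal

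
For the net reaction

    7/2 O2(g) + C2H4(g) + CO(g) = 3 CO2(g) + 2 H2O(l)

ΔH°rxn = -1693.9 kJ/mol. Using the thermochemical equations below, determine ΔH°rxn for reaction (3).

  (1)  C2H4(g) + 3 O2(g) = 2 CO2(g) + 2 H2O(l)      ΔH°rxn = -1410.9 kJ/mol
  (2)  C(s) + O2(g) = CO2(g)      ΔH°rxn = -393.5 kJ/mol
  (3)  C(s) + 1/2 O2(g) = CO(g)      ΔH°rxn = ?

(1) as written (C2H4(g) already on the reactant side): -1410.9 kJ/mol
(2) as written: -393.5 kJ/mol
(3) reversed (reverse to put CO(g) on the reactant side): contributes −x
-1693.9 = (-1410.9) + (-393.5) − x
x = (-1693.9 − (-1804.4)) / (-1) = -110.5 kJ/mol

ΔH°rxn = -110.5 kJ/mol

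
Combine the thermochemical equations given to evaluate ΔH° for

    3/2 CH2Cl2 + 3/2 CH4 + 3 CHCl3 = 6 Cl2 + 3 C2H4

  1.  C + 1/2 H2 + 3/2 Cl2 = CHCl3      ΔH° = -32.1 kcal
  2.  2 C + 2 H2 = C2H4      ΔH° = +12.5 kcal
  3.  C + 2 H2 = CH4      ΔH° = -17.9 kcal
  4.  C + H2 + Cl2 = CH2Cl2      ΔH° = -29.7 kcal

eq. 1 reversed and × 3: (-3)·(-32.1) = +96.3 kcal
eq. 2 × 3: (3)·(+12.5) = +37.5 kcal
eq. 3 reversed and × 3/2: (-3/2)·(-17.9) = +26.85 kcal
eq. 4 reversed and × 3/2: (-3/2)·(-29.7) = +44.55 kcal
ΔH° = (-3)·(-32.1) + (3)·(+12.5) + (-3/2)·(-17.9) + (-3/2)·(-29.7) = 205.2 kcal

ΔH° = 205.2 kcal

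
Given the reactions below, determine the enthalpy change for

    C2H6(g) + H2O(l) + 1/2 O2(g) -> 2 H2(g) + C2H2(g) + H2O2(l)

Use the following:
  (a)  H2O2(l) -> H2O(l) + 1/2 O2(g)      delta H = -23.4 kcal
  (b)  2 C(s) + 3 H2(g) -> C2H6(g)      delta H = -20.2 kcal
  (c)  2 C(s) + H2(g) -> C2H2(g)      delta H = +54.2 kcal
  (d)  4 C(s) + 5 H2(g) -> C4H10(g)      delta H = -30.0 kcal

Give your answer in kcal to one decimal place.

(a) reversed (H2O2(l) must end up as a product): +23.4 kcal
(b) reversed (C2H6(g) must end up as a reactant): +20.2 kcal
(c) as written (C2H2(g) already on the product side): +54.2 kcal
(d): not needed (C4H10(g) appears nowhere else).
delta H = (+23.4) + (+20.2) + (+54.2) = 97.8 kcal

delta H = 97.8 kcal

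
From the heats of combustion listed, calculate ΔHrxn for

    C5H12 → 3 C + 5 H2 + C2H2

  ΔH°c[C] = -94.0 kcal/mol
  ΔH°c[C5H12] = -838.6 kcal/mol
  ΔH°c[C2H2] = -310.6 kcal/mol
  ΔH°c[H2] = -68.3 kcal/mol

ΔHrxn = 95.5 kcal/mol

With combustion enthalpies, reactants minus products:
= [1·(-838.6)] − [3·(-94.0) + 5·(-68.3) + 1·(-310.6)]
= 95.5 kcal/mol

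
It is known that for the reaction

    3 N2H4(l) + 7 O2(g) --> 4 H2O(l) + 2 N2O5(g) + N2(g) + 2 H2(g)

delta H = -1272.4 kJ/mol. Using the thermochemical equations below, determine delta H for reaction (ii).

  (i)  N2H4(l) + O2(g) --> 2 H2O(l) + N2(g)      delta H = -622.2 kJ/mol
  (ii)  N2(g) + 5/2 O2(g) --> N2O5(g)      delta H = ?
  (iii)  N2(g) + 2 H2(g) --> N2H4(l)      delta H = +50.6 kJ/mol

delta H = 11.3 kJ/mol

(i) × 2: (2)·(-622.2) = -1244.4 kJ/mol
(ii) × 2: contributes 2·x
(iii) reversed: -50.6 kJ/mol
-1272.4 = (-1244.4) + (-50.6) + 2·x
x = (-1272.4 − (-1295.0)) / (2) = 11.3 kJ/mol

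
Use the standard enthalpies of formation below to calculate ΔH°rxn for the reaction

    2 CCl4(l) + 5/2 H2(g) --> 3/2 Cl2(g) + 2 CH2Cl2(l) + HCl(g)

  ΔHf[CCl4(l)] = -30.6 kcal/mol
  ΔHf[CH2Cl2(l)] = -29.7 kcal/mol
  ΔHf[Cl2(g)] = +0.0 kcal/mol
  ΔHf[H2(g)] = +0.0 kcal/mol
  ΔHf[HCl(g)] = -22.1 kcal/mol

ΔH°rxn = -20.3 kcal/mol

Products: 3/2·(+0.0) + 2·(-29.7) + 1·(-22.1) = -81.5
Reactants: 2·(-30.6) + 5/2·(+0.0) = -61.2
ΔH°rxn = (-81.5) − (-61.2) = -20.3 kcal/mol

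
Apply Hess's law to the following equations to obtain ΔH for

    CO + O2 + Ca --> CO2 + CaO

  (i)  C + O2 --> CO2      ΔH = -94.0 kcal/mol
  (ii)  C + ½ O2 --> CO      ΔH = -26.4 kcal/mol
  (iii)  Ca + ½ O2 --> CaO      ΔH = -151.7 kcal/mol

ΔH = -219.3 kcal/mol

(i) as written: -94.0 kcal/mol
(ii) reversed: +26.4 kcal/mol
(iii) as written: -151.7 kcal/mol
ΔH = (1)·(-94.0) + (-1)·(-26.4) + (1)·(-151.7) = -219.3 kcal/mol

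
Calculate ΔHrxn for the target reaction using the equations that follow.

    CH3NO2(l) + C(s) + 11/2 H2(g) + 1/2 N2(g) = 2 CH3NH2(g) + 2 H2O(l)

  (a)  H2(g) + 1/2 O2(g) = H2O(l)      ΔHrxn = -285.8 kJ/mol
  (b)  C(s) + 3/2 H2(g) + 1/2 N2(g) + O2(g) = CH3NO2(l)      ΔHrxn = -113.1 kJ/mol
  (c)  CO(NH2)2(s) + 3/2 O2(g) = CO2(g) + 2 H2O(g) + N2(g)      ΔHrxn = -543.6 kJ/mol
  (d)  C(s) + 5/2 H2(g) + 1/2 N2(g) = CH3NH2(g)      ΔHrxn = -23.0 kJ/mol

ΔHrxn = -504.5 kJ/mol

(a) × 2 (scale by 2 for the 2 H2O(l)): (2)·(-285.8) = -571.6 kJ/mol
(b) reversed (reverse to put CH3NO2(l) on the reactant side): +113.1 kJ/mol
(c): not needed (H2O(g) appears nowhere else).
(d) × 2 (scale by 2 for the 2 CH3NH2(g)): (2)·(-23.0) = -46.0 kJ/mol
ΔHrxn = (-571.6) + (+113.1) + (-46.0) = -504.5 kJ/mol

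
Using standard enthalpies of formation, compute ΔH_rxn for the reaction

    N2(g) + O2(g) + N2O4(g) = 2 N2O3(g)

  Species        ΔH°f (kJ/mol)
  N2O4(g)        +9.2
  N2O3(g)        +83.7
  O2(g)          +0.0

Products: 2·(+83.7) = +167.4
Reactants: 1·(+0.0) + 1·(+0.0) + 1·(+9.2) = +9.2
ΔH_rxn = (+167.4) − (+9.2) = 158.2 kJ/mol

ΔH_rxn = 158.2 kJ/mol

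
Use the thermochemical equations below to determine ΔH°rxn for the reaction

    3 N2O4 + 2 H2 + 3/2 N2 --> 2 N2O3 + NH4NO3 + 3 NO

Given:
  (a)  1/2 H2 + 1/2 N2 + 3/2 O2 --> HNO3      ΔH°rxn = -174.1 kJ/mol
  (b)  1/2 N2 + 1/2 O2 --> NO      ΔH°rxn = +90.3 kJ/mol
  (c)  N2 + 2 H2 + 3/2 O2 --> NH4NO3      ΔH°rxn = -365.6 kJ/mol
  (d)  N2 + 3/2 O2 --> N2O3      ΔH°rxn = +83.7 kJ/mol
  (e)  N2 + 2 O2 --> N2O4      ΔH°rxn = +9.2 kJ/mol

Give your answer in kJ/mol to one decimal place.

(a): not needed.
(b) × 3: (3)·(+90.3) = +270.9 kJ/mol
(c) as written: -365.6 kJ/mol
(d) × 2: (2)·(+83.7) = +167.4 kJ/mol
(e) reversed and × 3: (-3)·(+9.2) = -27.6 kJ/mol
ΔH°rxn = (+270.9) + (-365.6) + (+167.4) + (-27.6) = 45.1 kJ/mol

ΔH°rxn = 45.1 kJ/mol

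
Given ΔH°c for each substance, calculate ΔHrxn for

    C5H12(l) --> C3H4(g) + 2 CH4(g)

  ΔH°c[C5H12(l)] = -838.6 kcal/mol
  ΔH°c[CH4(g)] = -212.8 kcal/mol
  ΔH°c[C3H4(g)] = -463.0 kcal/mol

Using ΔH = Σ nΔHc°(reactants) − Σ nΔHc°(products):
= [1·(-838.6)] − [1·(-463.0) + 2·(-212.8)]
= 50.0 kcal/mol

ΔHrxn = 50.0 kcal/mol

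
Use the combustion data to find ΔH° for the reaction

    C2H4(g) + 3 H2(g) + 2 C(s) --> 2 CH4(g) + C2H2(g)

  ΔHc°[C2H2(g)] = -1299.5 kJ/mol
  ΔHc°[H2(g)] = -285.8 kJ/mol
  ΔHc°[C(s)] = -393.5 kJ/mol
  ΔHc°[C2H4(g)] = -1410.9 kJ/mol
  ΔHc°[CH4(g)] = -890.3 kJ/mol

Using ΔH = Σ nΔHc°(reactants) − Σ nΔHc°(products):
= [1·(-1410.9) + 3·(-285.8) + 2·(-393.5)] − [2·(-890.3) + 1·(-1299.5)]
= 24.8 kJ/mol

ΔH° = 24.8 kJ/mol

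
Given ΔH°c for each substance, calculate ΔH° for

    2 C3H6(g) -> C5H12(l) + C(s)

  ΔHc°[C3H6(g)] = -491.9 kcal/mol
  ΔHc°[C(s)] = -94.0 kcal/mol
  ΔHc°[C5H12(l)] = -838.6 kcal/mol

ΔH° = -51.2 kcal/mol

With combustion enthalpies, reactants minus products:
= [2·(-491.9)] − [1·(-838.6) + 1·(-94.0)]
= -51.2 kcal/mol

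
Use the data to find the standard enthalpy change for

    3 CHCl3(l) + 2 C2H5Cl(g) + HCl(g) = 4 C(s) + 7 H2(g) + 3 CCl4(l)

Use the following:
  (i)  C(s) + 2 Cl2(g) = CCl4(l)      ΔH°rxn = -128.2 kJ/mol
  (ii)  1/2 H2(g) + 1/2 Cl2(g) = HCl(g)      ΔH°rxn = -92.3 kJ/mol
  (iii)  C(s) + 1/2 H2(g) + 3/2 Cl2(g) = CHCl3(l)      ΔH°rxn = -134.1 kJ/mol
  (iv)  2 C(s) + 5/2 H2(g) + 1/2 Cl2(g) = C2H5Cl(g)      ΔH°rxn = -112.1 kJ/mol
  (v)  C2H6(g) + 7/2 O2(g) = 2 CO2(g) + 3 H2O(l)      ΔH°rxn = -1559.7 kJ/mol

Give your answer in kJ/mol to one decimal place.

ΔH°rxn = 334.2 kJ/mol

(i) × 3: (3)·(-128.2) = -384.6 kJ/mol
(ii) reversed: +92.3 kJ/mol
(iii) reversed and × 3: (-3)·(-134.1) = +402.3 kJ/mol
(iv) reversed and × 2: (-2)·(-112.1) = +224.2 kJ/mol
(v): not needed.
By Hess's law, ΔH°rxn = (-384.6) + (+92.3) + (+402.3) + (+224.2) = 334.2 kJ/mol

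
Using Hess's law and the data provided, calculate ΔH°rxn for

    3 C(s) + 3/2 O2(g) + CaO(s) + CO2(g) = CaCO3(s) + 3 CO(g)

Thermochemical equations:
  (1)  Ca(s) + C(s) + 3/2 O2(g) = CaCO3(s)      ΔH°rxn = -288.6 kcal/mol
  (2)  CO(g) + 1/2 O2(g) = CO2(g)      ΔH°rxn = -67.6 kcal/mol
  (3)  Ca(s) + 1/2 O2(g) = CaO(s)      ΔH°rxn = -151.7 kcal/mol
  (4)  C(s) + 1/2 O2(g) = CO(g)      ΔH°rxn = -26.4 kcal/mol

ΔH°rxn = -122.1 kcal/mol

(1) as written (CaCO3(s) already on the product side): -288.6 kcal/mol
(2) reversed (reverse to put CO2(g) on the reactant side): +67.6 kcal/mol
(3) reversed (CaO(s) must end up as a reactant): +151.7 kcal/mol
(4) × 2: (2)·(-26.4) = -52.8 kcal/mol
ΔH°rxn = (-288.6) + (+67.6) + (+151.7) + (-52.8) = -122.1 kcal/mol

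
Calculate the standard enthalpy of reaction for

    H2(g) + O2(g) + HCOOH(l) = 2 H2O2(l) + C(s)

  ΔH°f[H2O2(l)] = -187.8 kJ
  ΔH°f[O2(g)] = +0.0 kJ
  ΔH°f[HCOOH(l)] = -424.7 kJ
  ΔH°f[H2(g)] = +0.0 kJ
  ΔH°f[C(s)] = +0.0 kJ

ΔH°rxn = Σ nΔHf°(products) − Σ nΔHf°(reactants).
Products: 2·(-187.8) + 1·(+0.0) = -375.6
Reactants: 1·(+0.0) + 1·(+0.0) + 1·(-424.7) = -424.7
ΔH°rxn = (-375.6) − (-424.7) = 49.1 kJ

ΔH°rxn = 49.1 kJ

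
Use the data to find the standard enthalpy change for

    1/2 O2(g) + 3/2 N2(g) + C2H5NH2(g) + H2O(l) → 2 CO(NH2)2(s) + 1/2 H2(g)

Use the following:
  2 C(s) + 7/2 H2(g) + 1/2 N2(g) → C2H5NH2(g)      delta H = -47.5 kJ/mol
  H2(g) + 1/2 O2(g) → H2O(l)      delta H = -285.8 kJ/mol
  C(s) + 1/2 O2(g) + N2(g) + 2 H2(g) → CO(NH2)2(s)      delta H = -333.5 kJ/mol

equation 1 reversed (reverse to put C2H5NH2(g) on the reactant side): +47.5 kJ/mol
equation 2 reversed (H2O(l) must end up as a reactant): +285.8 kJ/mol
equation 3 × 2 (scale by 2 for the 2 CO(NH2)2(s)): (2)·(-333.5) = -667.0 kJ/mol
Since enthalpy is a state function, delta H = (-1)·(-47.5) + (-1)·(-285.8) + (2)·(-333.5) = -333.7 kJ/mol

delta H = -333.7 kJ/mol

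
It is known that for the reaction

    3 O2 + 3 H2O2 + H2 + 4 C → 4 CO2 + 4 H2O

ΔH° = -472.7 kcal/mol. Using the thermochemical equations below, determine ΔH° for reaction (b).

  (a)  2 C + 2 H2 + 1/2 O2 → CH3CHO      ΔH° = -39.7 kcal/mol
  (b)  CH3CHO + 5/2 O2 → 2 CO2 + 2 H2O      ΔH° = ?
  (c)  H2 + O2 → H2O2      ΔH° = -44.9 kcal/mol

(a) × 2: (2)·(-39.7) = -79.4 kcal/mol
(b) × 2: contributes 2·x
(c) reversed and × 3: (-3)·(-44.9) = +134.7 kcal/mol
-472.7 = (-79.4) + (+134.7) + 2·x
x = (-472.7 − (+55.3)) / (2) = -264.0 kcal/mol

ΔH° = -264.0 kcal/mol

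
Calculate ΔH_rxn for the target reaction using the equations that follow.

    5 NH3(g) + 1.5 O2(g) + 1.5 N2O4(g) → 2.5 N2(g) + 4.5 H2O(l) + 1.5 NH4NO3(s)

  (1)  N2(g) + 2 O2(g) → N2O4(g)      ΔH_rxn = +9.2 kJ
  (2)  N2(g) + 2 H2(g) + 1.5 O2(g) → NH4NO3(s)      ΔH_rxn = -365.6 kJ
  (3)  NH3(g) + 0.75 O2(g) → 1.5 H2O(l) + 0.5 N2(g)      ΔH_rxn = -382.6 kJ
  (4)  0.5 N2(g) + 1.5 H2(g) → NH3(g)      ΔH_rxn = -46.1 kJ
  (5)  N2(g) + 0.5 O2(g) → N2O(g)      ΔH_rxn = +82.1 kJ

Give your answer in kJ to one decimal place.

(1) reversed and × 3/2 (reverse to put N2O4(g) on the reactant side; scale by 3/2 for the 3/2 N2O4(g)): (-3/2)·(+9.2) = -13.8 kJ
(2) × 3/2 (×3/2 to match 3/2 NH4NO3(s) in the target): (3/2)·(-365.6) = -548.4 kJ
(3) × 3 (×3 to match 9/2 H2O(l) in the target): (3)·(-382.6) = -1147.8 kJ
(4) reversed and × 2: (-2)·(-46.1) = +92.2 kJ
(5): not needed (N2O(g) appears nowhere else).
Summing the manipulated equations, ΔH_rxn = (-13.8) + (-548.4) + (-1147.8) + (+92.2) = -1617.8 kJ

ΔH_rxn = -1617.8 kJ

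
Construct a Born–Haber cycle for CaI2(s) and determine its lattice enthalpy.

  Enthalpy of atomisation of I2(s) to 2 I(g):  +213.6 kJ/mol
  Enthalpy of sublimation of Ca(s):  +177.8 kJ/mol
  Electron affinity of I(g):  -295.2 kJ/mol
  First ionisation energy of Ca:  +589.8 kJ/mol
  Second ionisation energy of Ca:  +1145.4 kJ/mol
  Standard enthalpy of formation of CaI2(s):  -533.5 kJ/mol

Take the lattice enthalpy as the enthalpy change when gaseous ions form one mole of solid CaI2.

ΔHf° = 1·ΔHsub + 1·(ΣIE) + 1·D(I2) + 2·EA + U
-533.5 = 1·(+177.8) + 1·(+1735.2) + 1·(+213.6) + 2·(-295.2) + U
U = -533.5 − (+1536.2) = -2069.7 kJ/mol

U = -2069.7 kJ/mol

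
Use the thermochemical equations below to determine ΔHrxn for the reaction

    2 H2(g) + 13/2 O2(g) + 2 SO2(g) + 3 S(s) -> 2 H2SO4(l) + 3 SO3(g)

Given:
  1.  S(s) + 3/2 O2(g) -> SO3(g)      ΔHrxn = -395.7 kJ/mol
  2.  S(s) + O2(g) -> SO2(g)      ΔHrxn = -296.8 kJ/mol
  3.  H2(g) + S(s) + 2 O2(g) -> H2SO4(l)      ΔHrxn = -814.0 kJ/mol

ΔHrxn = -2221.5 kJ/mol

eq. 1 × 3: (3)·(-395.7) = -1187.1 kJ/mol
eq. 2 reversed and × 2: (-2)·(-296.8) = +593.6 kJ/mol
eq. 3 × 2: (2)·(-814.0) = -1628.0 kJ/mol
ΔHrxn = (3)·(-395.7) + (-2)·(-296.8) + (2)·(-814.0) = -2221.5 kJ/mol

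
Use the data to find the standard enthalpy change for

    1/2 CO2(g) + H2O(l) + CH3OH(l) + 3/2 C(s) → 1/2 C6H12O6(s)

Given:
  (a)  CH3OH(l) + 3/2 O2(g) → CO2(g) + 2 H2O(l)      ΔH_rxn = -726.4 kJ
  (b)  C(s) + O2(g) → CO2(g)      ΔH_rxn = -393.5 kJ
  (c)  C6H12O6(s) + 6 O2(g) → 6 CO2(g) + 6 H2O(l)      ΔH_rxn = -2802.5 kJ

ΔH_rxn = 84.6 kJ

(a) as written (CH3OH(l) already on the reactant side): -726.4 kJ
(b) × 3/2 (scale by 3/2 for the 3/2 C(s)): (3/2)·(-393.5) = -590.25 kJ
(c) reversed and × 1/2 (reverse to put C6H12O6(s) on the product side; ×1/2 to match 1/2 C6H12O6(s) in the target): (-1/2)·(-2802.5) = +1401.25 kJ
By Hess's law, ΔH_rxn = (-726.4) + (-590.25) + (+1401.25) = 84.6 kJ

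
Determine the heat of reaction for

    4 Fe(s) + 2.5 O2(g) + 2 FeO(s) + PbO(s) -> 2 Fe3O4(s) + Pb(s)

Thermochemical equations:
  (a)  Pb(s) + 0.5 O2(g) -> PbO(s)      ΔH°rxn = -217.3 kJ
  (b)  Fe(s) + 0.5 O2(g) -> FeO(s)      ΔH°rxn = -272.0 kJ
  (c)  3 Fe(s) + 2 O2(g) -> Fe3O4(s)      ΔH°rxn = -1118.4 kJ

ΔH°rxn = -1475.5 kJ

(a) reversed (reverse to put PbO(s) on the reactant side): +217.3 kJ
(b) reversed and × 2 (FeO(s) must end up as a reactant; scale by 2 for the 2 FeO(s)): (-2)·(-272.0) = +544.0 kJ
(c) × 2 (scale by 2 for the 2 Fe3O4(s)): (2)·(-1118.4) = -2236.8 kJ
Combining the equations, ΔH°rxn = (+217.3) + (+544.0) + (-2236.8) = -1475.5 kJ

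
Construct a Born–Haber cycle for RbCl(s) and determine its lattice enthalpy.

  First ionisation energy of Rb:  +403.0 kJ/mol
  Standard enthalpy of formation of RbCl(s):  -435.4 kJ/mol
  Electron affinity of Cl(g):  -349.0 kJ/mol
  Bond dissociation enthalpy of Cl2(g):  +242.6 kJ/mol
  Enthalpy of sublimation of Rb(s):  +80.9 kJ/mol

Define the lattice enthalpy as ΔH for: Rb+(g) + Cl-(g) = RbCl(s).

U = -691.6 kJ/mol

ΔHf° = 1·ΔHsub + 1·(ΣIE) + 1/2·D(Cl2) + 1·EA + U
-435.4 = 1·(+80.9) + 1·(+403.0) + 1/2·(+242.6) + 1·(-349.0) + U
U = -435.4 − (+256.2) = -691.6 kJ/mol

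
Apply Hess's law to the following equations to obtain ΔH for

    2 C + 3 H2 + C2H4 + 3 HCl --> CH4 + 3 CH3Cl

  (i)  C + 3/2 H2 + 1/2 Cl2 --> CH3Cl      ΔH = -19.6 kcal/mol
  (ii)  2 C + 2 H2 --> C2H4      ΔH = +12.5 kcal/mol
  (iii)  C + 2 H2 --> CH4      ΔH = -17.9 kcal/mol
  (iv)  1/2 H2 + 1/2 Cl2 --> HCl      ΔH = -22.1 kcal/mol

ΔH = -22.9 kcal/mol

(i) × 3 (×3 to match 3 CH3Cl in the target): (3)·(-19.6) = -58.8 kcal/mol
(ii) reversed (C2H4 must end up as a reactant): -12.5 kcal/mol
(iii) as written (CH4 already on the product side): -17.9 kcal/mol
(iv) reversed and × 3 (HCl must end up as a reactant; scale by 3 for the 3 HCl): (-3)·(-22.1) = +66.3 kcal/mol
ΔH = (3)·(-19.6) + (-1)·(+12.5) + (1)·(-17.9) + (-3)·(-22.1) = -22.9 kcal/mol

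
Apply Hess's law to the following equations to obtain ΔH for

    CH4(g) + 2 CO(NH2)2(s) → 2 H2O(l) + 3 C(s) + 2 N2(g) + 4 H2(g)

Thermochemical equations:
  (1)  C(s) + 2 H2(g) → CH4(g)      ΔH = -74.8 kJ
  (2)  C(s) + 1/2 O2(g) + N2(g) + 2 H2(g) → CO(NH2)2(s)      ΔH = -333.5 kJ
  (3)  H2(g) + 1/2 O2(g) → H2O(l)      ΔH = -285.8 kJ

ΔH = 170.2 kJ

(1) reversed (reverse to put CH4(g) on the reactant side): +74.8 kJ
(2) reversed and × 2 (CO(NH2)2(s) must end up as a reactant; ×2 to match 2 CO(NH2)2(s) in the target): (-2)·(-333.5) = +667.0 kJ
(3) × 2 (scale by 2 for the 2 H2O(l)): (2)·(-285.8) = -571.6 kJ
Since enthalpy is a state function, ΔH = (-1)·(-74.8) + (-2)·(-333.5) + (2)·(-285.8) = 170.2 kJ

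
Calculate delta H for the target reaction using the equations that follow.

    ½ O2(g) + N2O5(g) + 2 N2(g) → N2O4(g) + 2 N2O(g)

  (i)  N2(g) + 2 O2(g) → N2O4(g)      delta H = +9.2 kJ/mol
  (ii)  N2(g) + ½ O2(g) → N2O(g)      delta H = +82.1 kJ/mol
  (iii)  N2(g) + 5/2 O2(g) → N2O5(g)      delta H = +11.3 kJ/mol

(i) as written (N2O4(g) already on the product side): +9.2 kJ/mol
(ii) × 2 (scale by 2 for the 2 N2O(g)): (2)·(+82.1) = +164.2 kJ/mol
(iii) reversed (reverse to put N2O5(g) on the reactant side): -11.3 kJ/mol
delta H = (1)·(+9.2) + (2)·(+82.1) + (-1)·(+11.3) = 162.1 kJ/mol

delta H = 162.1 kJ/mol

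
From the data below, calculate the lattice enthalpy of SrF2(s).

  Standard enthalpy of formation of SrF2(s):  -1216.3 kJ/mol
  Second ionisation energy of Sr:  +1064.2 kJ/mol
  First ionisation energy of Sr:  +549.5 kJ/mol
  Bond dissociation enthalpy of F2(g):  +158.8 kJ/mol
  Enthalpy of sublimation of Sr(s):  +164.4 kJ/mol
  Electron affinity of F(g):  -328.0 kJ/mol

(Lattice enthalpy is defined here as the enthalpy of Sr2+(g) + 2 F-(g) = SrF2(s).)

ΔHf° = 1·ΔHsub + 1·(ΣIE) + 1·D(F2) + 2·EA + U
-1216.3 = 1·(+164.4) + 1·(+1613.7) + 1·(+158.8) + 2·(-328.0) + U
U = -1216.3 − (+1280.9) = -2497.2 kJ/mol

U = -2497.2 kJ/mol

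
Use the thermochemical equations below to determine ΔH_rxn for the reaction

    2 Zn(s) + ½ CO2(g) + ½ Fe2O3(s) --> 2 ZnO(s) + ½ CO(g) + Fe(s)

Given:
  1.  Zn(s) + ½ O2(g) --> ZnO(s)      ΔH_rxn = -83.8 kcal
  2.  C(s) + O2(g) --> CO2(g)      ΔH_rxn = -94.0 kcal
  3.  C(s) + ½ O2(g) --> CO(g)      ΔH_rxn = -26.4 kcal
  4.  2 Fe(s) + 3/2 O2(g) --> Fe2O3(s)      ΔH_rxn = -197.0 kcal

eq. 1 × 2: (2)·(-83.8) = -167.6 kcal
eq. 2 reversed and × 1/2: (-1/2)·(-94.0) = +47.0 kcal
eq. 3 × 1/2: (1/2)·(-26.4) = -13.2 kcal
eq. 4 reversed and × 1/2: (-1/2)·(-197.0) = +98.5 kcal
By Hess's law, ΔH_rxn = (2)·(-83.8) + (-1/2)·(-94.0) + (1/2)·(-26.4) + (-1/2)·(-197.0) = -35.3 kcal

ΔH_rxn = -35.3 kcal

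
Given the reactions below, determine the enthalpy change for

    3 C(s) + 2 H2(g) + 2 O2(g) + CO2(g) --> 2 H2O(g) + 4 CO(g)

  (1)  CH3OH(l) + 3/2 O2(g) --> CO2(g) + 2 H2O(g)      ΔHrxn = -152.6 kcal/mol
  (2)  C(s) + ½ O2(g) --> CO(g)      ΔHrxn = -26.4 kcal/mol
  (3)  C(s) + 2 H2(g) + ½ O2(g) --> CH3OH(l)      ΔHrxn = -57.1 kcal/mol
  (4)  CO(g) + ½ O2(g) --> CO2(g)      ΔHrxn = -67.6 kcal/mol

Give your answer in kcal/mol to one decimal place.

(1) as written: -152.6 kcal/mol
(2) × 2: (2)·(-26.4) = -52.8 kcal/mol
(3) as written: -57.1 kcal/mol
(4) reversed and × 2: (-2)·(-67.6) = +135.2 kcal/mol
Combining the equations, ΔHrxn = (-152.6) + (-52.8) + (-57.1) + (+135.2) = -127.3 kcal/mol

ΔHrxn = -127.3 kcal/mol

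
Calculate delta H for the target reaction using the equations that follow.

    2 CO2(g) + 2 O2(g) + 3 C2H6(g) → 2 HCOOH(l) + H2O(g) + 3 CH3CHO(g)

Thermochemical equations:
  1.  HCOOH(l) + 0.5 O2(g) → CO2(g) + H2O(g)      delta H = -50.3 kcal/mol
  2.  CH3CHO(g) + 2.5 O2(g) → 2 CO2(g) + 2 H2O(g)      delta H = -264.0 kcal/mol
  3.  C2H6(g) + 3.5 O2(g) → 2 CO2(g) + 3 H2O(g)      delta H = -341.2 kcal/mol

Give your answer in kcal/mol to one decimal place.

delta H = -131.0 kcal/mol

eq. 1 reversed and × 2 (HCOOH(l) must end up as a product; scale by 2 for the 2 HCOOH(l)): (-2)·(-50.3) = +100.6 kcal/mol
eq. 2 reversed and × 3 (CH3CHO(g) must end up as a product; scale by 3 for the 3 CH3CHO(g)): (-3)·(-264.0) = +792.0 kcal/mol
eq. 3 × 3 (scale by 3 for the 3 C2H6(g)): (3)·(-341.2) = -1023.6 kcal/mol
Combining the equations, delta H = (-2)·(-50.3) + (-3)·(-264.0) + (3)·(-341.2) = -131.0 kcal/mol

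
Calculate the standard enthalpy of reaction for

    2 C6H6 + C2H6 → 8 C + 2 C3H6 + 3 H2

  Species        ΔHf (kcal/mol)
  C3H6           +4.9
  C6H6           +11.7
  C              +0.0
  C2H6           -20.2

ΔHrxn = 6.6 kcal/mol

Products: 8·(+0.0) + 2·(+4.9) + 3·(+0.0) = +9.8
Reactants: 2·(+11.7) + 1·(-20.2) = +3.2
ΔHrxn = (+9.8) − (+3.2) = 6.6 kcal/mol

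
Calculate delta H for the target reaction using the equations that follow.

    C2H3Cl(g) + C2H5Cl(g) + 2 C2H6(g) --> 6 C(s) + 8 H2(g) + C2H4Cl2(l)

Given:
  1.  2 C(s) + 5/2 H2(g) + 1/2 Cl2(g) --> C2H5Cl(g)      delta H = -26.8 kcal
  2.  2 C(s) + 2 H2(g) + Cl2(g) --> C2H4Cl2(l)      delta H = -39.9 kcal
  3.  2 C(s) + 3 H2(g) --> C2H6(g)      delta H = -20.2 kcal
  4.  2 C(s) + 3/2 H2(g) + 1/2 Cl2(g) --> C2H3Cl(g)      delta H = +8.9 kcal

eq. 1 reversed: +26.8 kcal
eq. 2 as written: -39.9 kcal
eq. 3 reversed and × 2: (-2)·(-20.2) = +40.4 kcal
eq. 4 reversed: -8.9 kcal
delta H = (+26.8) + (-39.9) + (+40.4) + (-8.9) = 18.4 kcal

delta H = 18.4 kcal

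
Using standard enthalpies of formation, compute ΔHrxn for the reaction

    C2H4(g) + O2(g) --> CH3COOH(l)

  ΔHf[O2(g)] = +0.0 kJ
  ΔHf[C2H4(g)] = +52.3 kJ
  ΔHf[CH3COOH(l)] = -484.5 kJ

ΔHrxn = -536.8 kJ

Products: 1·(-484.5) = -484.5
Reactants: 1·(+52.3) + 1·(+0.0) = +52.3
ΔHrxn = (-484.5) − (+52.3) = -536.8 kJ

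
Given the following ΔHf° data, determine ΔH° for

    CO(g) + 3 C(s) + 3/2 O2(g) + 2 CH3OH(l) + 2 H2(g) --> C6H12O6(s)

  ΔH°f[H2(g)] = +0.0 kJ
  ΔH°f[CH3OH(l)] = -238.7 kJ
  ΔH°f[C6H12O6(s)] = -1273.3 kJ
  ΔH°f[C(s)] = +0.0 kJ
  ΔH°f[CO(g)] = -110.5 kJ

Products: 1·(-1273.3) = -1273.3
Reactants: 1·(-110.5) + 3·(+0.0) + 3/2·(+0.0) + 2·(-238.7) + 2·(+0.0) = -587.9
ΔH° = (-1273.3) − (-587.9) = -685.4 kJ

ΔH° = -685.4 kJ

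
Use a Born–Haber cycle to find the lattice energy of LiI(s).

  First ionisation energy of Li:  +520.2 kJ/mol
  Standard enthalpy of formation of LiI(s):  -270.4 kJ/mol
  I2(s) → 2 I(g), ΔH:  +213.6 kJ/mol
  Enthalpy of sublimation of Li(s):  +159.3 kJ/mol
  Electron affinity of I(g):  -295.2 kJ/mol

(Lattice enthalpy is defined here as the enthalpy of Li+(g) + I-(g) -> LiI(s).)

U = -761.5 kJ/mol

ΔHf° = 1·ΔHsub + 1·(ΣIE) + 1/2·D(I2) + 1·EA + U
-270.4 = 1·(+159.3) + 1·(+520.2) + 1/2·(+213.6) + 1·(-295.2) + U
U = -270.4 − (+491.1) = -761.5 kJ/mol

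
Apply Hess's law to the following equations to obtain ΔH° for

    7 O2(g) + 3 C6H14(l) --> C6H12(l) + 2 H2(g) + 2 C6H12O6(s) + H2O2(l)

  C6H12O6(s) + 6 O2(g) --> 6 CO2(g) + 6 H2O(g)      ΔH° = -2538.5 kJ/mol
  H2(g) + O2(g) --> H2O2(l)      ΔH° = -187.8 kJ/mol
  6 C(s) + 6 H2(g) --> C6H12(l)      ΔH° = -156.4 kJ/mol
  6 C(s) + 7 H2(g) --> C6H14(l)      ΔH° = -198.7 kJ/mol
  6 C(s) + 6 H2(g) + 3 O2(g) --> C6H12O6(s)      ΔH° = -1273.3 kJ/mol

equation 1: not needed.
equation 2 as written: -187.8 kJ/mol
equation 3 as written: -156.4 kJ/mol
equation 4 reversed and × 3: (-3)·(-198.7) = +596.1 kJ/mol
equation 5 × 2: (2)·(-1273.3) = -2546.6 kJ/mol
ΔH° = (-187.8) + (-156.4) + (+596.1) + (-2546.6) = -2294.7 kJ/mol

ΔH° = -2294.7 kJ/mol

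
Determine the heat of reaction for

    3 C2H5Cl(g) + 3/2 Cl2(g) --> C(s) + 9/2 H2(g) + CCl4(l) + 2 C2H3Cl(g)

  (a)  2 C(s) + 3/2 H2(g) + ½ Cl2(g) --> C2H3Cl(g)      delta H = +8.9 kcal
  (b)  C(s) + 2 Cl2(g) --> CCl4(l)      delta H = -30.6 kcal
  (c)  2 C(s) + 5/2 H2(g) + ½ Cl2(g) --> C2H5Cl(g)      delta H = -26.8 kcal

delta H = 67.6 kcal

(a) × 2 (×2 to match 2 C2H3Cl(g) in the target): (2)·(+8.9) = +17.8 kcal
(b) as written (CCl4(l) already on the product side): -30.6 kcal
(c) reversed and × 3 (reverse to put C2H5Cl(g) on the reactant side; ×3 to match 3 C2H5Cl(g) in the target): (-3)·(-26.8) = +80.4 kcal
Since enthalpy is a state function, delta H = (+17.8) + (-30.6) + (+80.4) = 67.6 kcal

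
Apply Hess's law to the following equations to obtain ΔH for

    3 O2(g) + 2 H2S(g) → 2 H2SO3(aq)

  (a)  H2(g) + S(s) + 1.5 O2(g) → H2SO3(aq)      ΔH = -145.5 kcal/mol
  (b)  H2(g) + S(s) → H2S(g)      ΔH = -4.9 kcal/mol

ΔH = -281.2 kcal/mol

(a) × 2: (2)·(-145.5) = -291.0 kcal/mol
(b) reversed and × 2: (-2)·(-4.9) = +9.8 kcal/mol
ΔH = (-291.0) + (+9.8) = -281.2 kcal/mol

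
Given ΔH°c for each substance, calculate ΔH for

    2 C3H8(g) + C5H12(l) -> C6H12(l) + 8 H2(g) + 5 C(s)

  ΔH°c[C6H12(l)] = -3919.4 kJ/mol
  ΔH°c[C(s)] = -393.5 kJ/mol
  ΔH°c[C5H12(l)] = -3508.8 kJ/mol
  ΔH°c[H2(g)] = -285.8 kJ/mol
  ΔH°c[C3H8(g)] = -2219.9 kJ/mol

Using ΔH = Σ nΔHc°(reactants) − Σ nΔHc°(products):
= [2·(-2219.9) + 1·(-3508.8)] − [1·(-3919.4) + 8·(-285.8) + 5·(-393.5)]
= 224.7 kJ/mol

ΔH = 224.7 kJ/mol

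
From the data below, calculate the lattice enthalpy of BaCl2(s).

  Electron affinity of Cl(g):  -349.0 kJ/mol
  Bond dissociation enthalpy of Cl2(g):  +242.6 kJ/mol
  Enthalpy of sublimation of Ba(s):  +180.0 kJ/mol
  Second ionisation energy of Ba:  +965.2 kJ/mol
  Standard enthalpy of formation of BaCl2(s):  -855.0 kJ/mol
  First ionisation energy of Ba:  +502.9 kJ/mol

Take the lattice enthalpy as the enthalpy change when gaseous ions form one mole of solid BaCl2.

U = -2047.7 kJ/mol

ΔHf° = 1·ΔHsub + 1·(ΣIE) + 1·D(Cl2) + 2·EA + U
-855.0 = 1·(+180.0) + 1·(+1468.1) + 1·(+242.6) + 2·(-349.0) + U
U = -855.0 − (+1192.7) = -2047.7 kJ/mol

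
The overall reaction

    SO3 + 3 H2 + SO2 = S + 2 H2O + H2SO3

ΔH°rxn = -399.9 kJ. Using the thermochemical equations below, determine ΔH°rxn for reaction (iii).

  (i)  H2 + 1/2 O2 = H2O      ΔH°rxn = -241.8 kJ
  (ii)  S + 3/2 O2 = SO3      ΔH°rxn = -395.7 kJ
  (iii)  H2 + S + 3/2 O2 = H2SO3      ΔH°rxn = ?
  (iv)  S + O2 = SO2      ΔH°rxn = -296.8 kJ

(i) × 2: (2)·(-241.8) = -483.6 kJ
(ii) reversed: +395.7 kJ
(iii) as written: contributes x
(iv) reversed: +296.8 kJ
-399.9 = (-483.6) + (+395.7) + (+296.8) + x
x = (-399.9 − (+208.9)) / (1) = -608.8 kJ

ΔH°rxn = -608.8 kJ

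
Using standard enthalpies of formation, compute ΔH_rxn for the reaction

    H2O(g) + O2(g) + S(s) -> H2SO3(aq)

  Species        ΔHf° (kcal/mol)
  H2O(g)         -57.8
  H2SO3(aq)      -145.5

Products: 1·(-145.5) = -145.5
Reactants: 1·(-57.8) + 1·(+0.0) + 1·(+0.0) = -57.8
ΔH_rxn = (-145.5) − (-57.8) = -87.7 kcal/mol

ΔH_rxn = -87.7 kcal/mol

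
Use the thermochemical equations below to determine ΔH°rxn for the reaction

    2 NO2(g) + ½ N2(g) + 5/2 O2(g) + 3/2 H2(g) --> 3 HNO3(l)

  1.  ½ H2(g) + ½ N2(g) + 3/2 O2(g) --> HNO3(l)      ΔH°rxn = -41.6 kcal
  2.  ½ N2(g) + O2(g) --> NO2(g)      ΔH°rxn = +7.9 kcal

ΔH°rxn = -140.6 kcal

eq. 1 × 3: (3)·(-41.6) = -124.8 kcal
eq. 2 reversed and × 2: (-2)·(+7.9) = -15.8 kcal
ΔH°rxn = (3)·(-41.6) + (-2)·(+7.9) = -140.6 kcal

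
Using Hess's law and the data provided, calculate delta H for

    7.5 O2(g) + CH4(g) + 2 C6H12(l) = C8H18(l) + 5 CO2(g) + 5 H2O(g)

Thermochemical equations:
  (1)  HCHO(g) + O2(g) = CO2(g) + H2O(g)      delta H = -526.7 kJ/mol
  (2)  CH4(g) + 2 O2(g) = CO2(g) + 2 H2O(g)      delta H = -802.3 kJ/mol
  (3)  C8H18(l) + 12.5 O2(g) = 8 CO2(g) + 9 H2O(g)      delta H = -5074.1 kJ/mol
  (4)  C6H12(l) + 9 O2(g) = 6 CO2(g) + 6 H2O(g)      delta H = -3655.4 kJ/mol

(1): not needed.
(2) as written: -802.3 kJ/mol
(3) reversed: +5074.1 kJ/mol
(4) × 2: (2)·(-3655.4) = -7310.8 kJ/mol
Since enthalpy is a state function, delta H = (-802.3) + (+5074.1) + (-7310.8) = -3039.0 kJ/mol

delta H = -3039.0 kJ/mol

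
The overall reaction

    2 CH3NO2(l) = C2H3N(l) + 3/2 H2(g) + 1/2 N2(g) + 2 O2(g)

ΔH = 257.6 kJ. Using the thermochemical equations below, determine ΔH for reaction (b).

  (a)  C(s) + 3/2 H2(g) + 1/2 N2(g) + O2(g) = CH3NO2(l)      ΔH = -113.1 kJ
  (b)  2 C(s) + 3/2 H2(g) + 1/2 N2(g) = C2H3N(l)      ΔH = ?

ΔH = 31.4 kJ

(a) reversed and × 2 (reverse to put CH3NO2(l) on the reactant side; scale by 2 for the 2 CH3NO2(l)): (-2)·(-113.1) = +226.2 kJ
(b) as written (C2H3N(l) already on the product side): contributes x
+257.6 = (+226.2) + x
x = (+257.6 − (+226.2)) / (1) = 31.4 kJ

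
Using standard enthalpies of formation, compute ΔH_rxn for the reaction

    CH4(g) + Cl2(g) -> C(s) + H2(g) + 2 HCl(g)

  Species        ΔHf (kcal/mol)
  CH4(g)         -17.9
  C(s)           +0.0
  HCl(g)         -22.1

Products: 1·(+0.0) + 1·(+0.0) + 2·(-22.1) = -44.2
Reactants: 1·(-17.9) + 1·(+0.0) = -17.9
ΔH_rxn = (-44.2) − (-17.9) = -26.3 kcal/mol

ΔH_rxn = -26.3 kcal/mol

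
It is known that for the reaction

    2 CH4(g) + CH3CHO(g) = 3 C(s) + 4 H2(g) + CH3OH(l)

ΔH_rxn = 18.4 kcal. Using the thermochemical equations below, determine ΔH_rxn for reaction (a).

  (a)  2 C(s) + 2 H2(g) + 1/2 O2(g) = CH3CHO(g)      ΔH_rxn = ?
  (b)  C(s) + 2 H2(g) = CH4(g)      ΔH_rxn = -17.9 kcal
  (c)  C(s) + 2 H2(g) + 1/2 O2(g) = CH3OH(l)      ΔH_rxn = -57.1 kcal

(a) reversed (CH3CHO(g) must end up as a reactant): contributes −x
(b) reversed and × 2 (CH4(g) must end up as a reactant; ×2 to match 2 CH4(g) in the target): (-2)·(-17.9) = +35.8 kcal
(c) as written (CH3OH(l) already on the product side): -57.1 kcal
+18.4 = (+35.8) + (-57.1) − x
x = (+18.4 − (-21.3)) / (-1) = -39.7 kcal

ΔH_rxn = -39.7 kcal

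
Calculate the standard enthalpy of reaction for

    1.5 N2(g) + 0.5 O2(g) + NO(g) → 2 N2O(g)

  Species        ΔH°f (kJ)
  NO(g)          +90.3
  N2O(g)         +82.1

ΔH°rxn = Σ nΔHf°(products) − Σ nΔHf°(reactants).
Products: 2·(+82.1) = +164.2
Reactants: 3/2·(+0.0) + 1/2·(+0.0) + 1·(+90.3) = +90.3
ΔH°rxn = (+164.2) − (+90.3) = 73.9 kJ

ΔH°rxn = 73.9 kJ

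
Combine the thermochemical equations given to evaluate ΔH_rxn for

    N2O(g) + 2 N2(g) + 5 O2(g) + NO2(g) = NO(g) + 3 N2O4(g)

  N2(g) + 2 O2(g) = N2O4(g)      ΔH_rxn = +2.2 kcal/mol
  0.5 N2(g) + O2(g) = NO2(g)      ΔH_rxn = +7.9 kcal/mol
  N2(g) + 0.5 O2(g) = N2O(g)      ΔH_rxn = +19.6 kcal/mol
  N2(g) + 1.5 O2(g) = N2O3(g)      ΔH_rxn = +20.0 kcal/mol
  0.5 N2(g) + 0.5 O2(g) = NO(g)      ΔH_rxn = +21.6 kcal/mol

equation 1 × 3 (scale by 3 for the 3 N2O4(g)): (3)·(+2.2) = +6.6 kcal/mol
equation 2 reversed (NO2(g) must end up as a reactant): -7.9 kcal/mol
equation 3 reversed (N2O(g) must end up as a reactant): -19.6 kcal/mol
equation 4: not needed (N2O3(g) appears nowhere else).
equation 5 as written (NO(g) already on the product side): +21.6 kcal/mol
Summing the manipulated equations, ΔH_rxn = (+6.6) + (-7.9) + (-19.6) + (+21.6) = 0.7 kcal/mol

ΔH_rxn = 0.7 kcal/mol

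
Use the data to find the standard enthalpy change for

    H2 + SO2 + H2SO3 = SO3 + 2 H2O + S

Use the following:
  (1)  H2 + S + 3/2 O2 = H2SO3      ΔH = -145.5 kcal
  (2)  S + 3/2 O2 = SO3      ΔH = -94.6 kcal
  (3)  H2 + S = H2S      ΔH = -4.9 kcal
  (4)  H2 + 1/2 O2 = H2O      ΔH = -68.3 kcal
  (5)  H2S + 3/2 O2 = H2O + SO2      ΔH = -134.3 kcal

(1) reversed: +145.5 kcal
(2) as written: -94.6 kcal
(3) reversed: +4.9 kcal
(4) × 3: (3)·(-68.3) = -204.9 kcal
(5) reversed: +134.3 kcal
ΔH = (+145.5) + (-94.6) + (+4.9) + (-204.9) + (+134.3) = -14.8 kcal

ΔH = -14.8 kcal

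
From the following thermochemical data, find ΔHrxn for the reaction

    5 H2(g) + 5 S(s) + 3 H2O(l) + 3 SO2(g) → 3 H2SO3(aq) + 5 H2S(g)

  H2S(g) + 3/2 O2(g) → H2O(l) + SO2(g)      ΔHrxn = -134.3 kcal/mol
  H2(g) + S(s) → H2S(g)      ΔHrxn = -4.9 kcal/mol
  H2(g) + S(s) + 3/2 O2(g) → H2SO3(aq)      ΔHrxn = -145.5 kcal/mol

equation 1 reversed and × 3: (-3)·(-134.3) = +402.9 kcal/mol
equation 2 × 2: (2)·(-4.9) = -9.8 kcal/mol
equation 3 × 3: (3)·(-145.5) = -436.5 kcal/mol
ΔHrxn = (-3)·(-134.3) + (2)·(-4.9) + (3)·(-145.5) = -43.4 kcal/mol

ΔHrxn = -43.4 kcal/mol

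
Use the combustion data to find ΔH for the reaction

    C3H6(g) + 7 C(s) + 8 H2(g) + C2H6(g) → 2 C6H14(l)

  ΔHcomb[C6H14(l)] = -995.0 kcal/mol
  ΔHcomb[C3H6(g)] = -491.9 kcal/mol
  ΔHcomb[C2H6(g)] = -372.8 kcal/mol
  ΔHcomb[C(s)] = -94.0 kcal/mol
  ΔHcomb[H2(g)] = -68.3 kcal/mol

ΔH = -79.1 kcal/mol

With combustion enthalpies, reactants minus products:
= [1·(-491.9) + 7·(-94.0) + 8·(-68.3) + 1·(-372.8)] − [2·(-995.0)]
= -79.1 kcal/mol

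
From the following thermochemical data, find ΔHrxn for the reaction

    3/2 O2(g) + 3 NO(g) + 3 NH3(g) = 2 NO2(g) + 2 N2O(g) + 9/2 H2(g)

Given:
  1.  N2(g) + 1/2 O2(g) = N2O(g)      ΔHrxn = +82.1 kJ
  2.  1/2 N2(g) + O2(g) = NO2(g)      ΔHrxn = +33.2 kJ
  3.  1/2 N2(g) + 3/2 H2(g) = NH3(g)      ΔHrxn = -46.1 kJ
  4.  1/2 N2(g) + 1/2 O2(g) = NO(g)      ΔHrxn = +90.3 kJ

ΔHrxn = 98.0 kJ

eq. 1 × 2: (2)·(+82.1) = +164.2 kJ
eq. 2 × 2: (2)·(+33.2) = +66.4 kJ
eq. 3 reversed and × 3: (-3)·(-46.1) = +138.3 kJ
eq. 4 reversed and × 3: (-3)·(+90.3) = -270.9 kJ
By Hess's law, ΔHrxn = (2)·(+82.1) + (2)·(+33.2) + (-3)·(-46.1) + (-3)·(+90.3) = 98.0 kJ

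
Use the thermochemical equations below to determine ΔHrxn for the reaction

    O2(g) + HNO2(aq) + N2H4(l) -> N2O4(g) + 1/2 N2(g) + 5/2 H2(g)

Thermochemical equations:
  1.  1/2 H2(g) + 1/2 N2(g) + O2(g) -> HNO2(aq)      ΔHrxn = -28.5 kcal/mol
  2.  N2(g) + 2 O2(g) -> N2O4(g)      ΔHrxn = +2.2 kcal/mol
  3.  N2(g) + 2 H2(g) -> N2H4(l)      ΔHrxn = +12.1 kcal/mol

ΔHrxn = 18.6 kcal/mol

eq. 1 reversed (HNO2(aq) must end up as a reactant): +28.5 kcal/mol
eq. 2 as written (N2O4(g) already on the product side): +2.2 kcal/mol
eq. 3 reversed (reverse to put N2H4(l) on the reactant side): -12.1 kcal/mol
Since enthalpy is a state function, ΔHrxn = (-1)·(-28.5) + (1)·(+2.2) + (-1)·(+12.1) = 18.6 kcal/mol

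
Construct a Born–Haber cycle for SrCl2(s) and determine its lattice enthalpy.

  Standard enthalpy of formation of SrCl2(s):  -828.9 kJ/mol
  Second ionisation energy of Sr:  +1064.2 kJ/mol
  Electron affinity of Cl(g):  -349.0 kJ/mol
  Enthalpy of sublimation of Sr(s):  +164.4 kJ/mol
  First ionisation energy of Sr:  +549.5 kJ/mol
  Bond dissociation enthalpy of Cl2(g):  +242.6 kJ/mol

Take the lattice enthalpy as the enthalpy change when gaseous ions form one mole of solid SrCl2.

U = -2151.6 kJ/mol

ΔHf° = 1·ΔHsub + 1·(ΣIE) + 1·D(Cl2) + 2·EA + U
-828.9 = 1·(+164.4) + 1·(+1613.7) + 1·(+242.6) + 2·(-349.0) + U
U = -828.9 − (+1322.7) = -2151.6 kJ/mol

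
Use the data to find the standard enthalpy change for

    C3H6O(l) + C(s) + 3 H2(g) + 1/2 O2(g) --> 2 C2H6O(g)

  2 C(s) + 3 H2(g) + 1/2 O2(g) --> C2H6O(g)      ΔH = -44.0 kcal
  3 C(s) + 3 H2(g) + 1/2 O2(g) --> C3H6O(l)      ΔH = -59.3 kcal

equation 1 × 2: (2)·(-44.0) = -88.0 kcal
equation 2 reversed: +59.3 kcal
By Hess's law, ΔH = (2)·(-44.0) + (-1)·(-59.3) = -28.7 kcal

ΔH = -28.7 kcal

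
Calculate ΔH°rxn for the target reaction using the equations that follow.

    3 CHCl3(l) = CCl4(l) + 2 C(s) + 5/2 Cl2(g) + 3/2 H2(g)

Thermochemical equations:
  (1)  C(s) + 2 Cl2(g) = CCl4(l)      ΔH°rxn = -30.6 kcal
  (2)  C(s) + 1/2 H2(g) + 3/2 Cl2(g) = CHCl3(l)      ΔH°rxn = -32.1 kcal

(1) as written (CCl4(l) already on the product side): -30.6 kcal
(2) reversed and × 3 (CHCl3(l) must end up as a reactant; ×3 to match 3 CHCl3(l) in the target): (-3)·(-32.1) = +96.3 kcal
ΔH°rxn = (1)·(-30.6) + (-3)·(-32.1) = 65.7 kcal

ΔH°rxn = 65.7 kcal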